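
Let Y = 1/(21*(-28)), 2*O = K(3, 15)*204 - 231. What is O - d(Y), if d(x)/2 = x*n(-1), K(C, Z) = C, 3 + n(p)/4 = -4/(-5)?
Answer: 279991/1470 ≈ 190.47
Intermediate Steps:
n(p) = -44/5 (n(p) = -12 + 4*(-4/(-5)) = -12 + 4*(-4*(-⅕)) = -12 + 4*(⅘) = -12 + 16/5 = -44/5)
O = 381/2 (O = (3*204 - 231)/2 = (612 - 231)/2 = (½)*381 = 381/2 ≈ 190.50)
Y = -1/588 (Y = 1/(-588) = -1/588 ≈ -0.0017007)
d(x) = -88*x/5 (d(x) = 2*(x*(-44/5)) = 2*(-44*x/5) = -88*x/5)
O - d(Y) = 381/2 - (-88)*(-1)/(5*588) = 381/2 - 1*22/735 = 381/2 - 22/735 = 279991/1470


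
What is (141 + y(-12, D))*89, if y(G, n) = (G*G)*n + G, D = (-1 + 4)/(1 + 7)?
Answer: 16287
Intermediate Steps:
D = 3/8 ≈ 0.37500
y(G, n) = G + n*G² (y(G, n) = G²*n + G = n*G² + G = G + n*G²)
(141 + y(-12, D))*89 = (141 - 12*(1 - 12*3/8))*89 = (141 - 12*(1 - 9/2))*89 = (141 - 12*(-7/2))*89 = (141 + 42)*89 = 183*89 = 16287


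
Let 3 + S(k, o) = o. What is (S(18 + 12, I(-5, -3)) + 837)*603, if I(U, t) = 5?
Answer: 505917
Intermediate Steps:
S(k, o) = -3 + o
(S(18 + 12, I(-5, -3)) + 837)*603 = ((-3 + 5) + 837)*603 = (2 + 837)*603 = 839*603 = 505917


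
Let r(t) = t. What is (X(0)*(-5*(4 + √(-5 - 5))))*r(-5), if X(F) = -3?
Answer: -300 - 75*I*√10 ≈ -300.0 - 237.17*I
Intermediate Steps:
(X(0)*(-5*(4 + √(-5 - 5))))*r(-5) = -(-15)*(4 + √(-5 - 5))*(-5) = -(-15)*(4 + √(-10))*(-5) = -(-15)*(4 + I*√10)*(-5) = -3*(-20 - 5*I*√10)*(-5) = (60 + 15*I*√10)*(-5) = -300 - 75*I*√10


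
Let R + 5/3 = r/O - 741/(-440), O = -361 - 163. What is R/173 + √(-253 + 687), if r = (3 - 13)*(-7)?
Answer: -20087/29915160 + √434 ≈ 20.832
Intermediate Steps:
O = -524
r = 70 (r = -10*(-7) = 70)
R = -20087/172920 (R = -5/3 + (70/(-524) - 741/(-440)) = -5/3 + (70*(-1/524) - 741*(-1/440)) = -5/3 + (-35/262 + 741/440) = -5/3 + 89371/57640 = -20087/172920 ≈ -0.11616)
R/173 + √(-253 + 687) = -20087/172920/173 + √(-253 + 687) = -20087/172920*1/173 + √434 = -20087/29915160 + √434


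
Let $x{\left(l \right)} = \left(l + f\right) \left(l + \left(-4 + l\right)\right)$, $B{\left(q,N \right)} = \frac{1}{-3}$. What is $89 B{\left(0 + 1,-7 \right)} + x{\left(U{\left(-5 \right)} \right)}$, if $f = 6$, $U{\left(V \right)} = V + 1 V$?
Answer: $\frac{199}{3} \approx 66.333$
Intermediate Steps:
$U{\left(V \right)} = 2 V$ ($U{\left(V \right)} = V + V = 2 V$)
$B{\left(q,N \right)} = - \frac{1}{3}$
$x{\left(l \right)} = \left(-4 + 2 l\right) \left(6 + l\right)$ ($x{\left(l \right)} = \left(l + 6\right) \left(l + \left(-4 + l\right)\right) = \left(6 + l\right) \left(-4 + 2 l\right) = \left(-4 + 2 l\right) \left(6 + l\right)$)
$89 B{\left(0 + 1,-7 \right)} + x{\left(U{\left(-5 \right)} \right)} = 89 \left(- \frac{1}{3}\right) + \left(-24 + 2 \left(2 \left(-5\right)\right)^{2} + 8 \cdot 2 \left(-5\right)\right) = - \frac{89}{3} + \left(-24 + 2 \left(-10\right)^{2} + 8 \left(-10\right)\right) = - \frac{89}{3} - -96 = - \frac{89}{3} + 96 = \frac{199}{3}$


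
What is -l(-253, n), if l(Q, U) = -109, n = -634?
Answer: 109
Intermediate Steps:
-l(-253, n) = -1*(-109) = 109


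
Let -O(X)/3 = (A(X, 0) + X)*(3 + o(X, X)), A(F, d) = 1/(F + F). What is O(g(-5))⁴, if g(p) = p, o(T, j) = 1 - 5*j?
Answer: 387576748406961/10000 ≈ 3.8758e+10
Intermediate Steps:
A(F, d) = 1/(2*F)
O(X) = -3*(4 - 5*X)*(X + 1/(2*X)) (O(X) = -3*(1/(2*X) + X)*(3 + (1 - 5*X)) = -3*(X + 1/(2*X))*(4 - 5*X) = -3*(4 - 5*X)*(X + 1/(2*X)))
O(g(-5))⁴ = (15/2 - 12*(-5) - 6/(-5) + 15*(-5)²)⁴ = (15/2 + 60 - 6*(-⅕) + 15*25)⁴ = (15/2 + 60 + 6/5 + 375)⁴ = (4437/10)⁴ = 387576748406961/10000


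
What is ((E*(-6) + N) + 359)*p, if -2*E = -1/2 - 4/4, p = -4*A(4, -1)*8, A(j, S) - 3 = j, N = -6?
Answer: -78064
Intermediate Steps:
A(j, S) = 3 + j
p = -224 (p = -4*(3 + 4)*8 = -4*7*8 = -28*8 = -224)
E = ¾ (E = -(-1/2 - 4/4)/2 = -(-1*½ - 4*¼)/2 = -(-½ - 1)/2 = -½*(-3/2) = ¾ ≈ 0.75000)
((E*(-6) + N) + 359)*p = (((¾)*(-6) - 6) + 359)*(-224) = ((-9/2 - 6) + 359)*(-224) = (-21/2 + 359)*(-224) = (697/2)*(-224) = -78064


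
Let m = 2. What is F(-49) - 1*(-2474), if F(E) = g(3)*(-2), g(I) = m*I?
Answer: 2462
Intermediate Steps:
g(I) = 2*I
F(E) = -12 (F(E) = (2*3)*(-2) = 6*(-2) = -12)
F(-49) - 1*(-2474) = -12 - 1*(-2474) = -12 + 2474 = 2462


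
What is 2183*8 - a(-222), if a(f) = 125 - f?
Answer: 17117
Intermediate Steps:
2183*8 - a(-222) = 2183*8 - (125 - 1*(-222)) = 17464 - (125 + 222) = 17464 - 1*347 = 17464 - 347 = 17117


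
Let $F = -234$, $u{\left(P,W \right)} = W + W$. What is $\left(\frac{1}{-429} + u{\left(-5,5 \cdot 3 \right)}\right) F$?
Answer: $- \frac{77214}{11} \approx -7019.5$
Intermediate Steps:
$u{\left(P,W \right)} = 2 W$
$\left(\frac{1}{-429} + u{\left(-5,5 \cdot 3 \right)}\right) F = \left(\frac{1}{-429} + 2 \cdot 5 \cdot 3\right) \left(-234\right) = \left(- \frac{1}{429} + 2 \cdot 15\right) \left(-234\right) = \left(- \frac{1}{429} + 30\right) \left(-234\right) = \frac{12869}{429} \left(-234\right) = - \frac{77214}{11}$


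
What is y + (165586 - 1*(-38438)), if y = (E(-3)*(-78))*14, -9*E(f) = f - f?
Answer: 204024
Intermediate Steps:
E(f) = 0 (E(f) = -(f - f)/9 = -1/9*0 = 0)
y = 0 (y = (0*(-78))*14 = 0*14 = 0)
y + (165586 - 1*(-38438)) = 0 + (165586 - 1*(-38438)) = 0 + (165586 + 38438) = 0 + 204024 = 204024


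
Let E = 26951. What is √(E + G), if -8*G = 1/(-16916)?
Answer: √30848228449482/33832 ≈ 164.17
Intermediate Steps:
G = 1/135328 (G = -⅛/(-16916) = -⅛*(-1/16916) = 1/135328 ≈ 7.3895e-6)
√(E + G) = √(26951 + 1/135328) = √(3647224929/135328) = √30848228449482/33832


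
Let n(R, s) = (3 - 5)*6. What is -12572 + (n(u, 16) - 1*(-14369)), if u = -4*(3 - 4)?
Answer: 1785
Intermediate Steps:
u = 4 (u = -4*(-1) = 4)
n(R, s) = -12 (n(R, s) = -2*6 = -12)
-12572 + (n(u, 16) - 1*(-14369)) = -12572 + (-12 - 1*(-14369)) = -12572 + (-12 + 14369) = -12572 + 14357 = 1785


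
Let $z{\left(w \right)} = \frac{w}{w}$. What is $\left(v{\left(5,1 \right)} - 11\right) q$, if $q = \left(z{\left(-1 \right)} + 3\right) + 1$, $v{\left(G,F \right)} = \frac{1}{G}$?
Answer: $-54$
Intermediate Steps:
$z{\left(w \right)} = 1$
$q = 5$ ($q = \left(1 + 3\right) + 1 = 4 + 1 = 5$)
$\left(v{\left(5,1 \right)} - 11\right) q = \left(\frac{1}{5} - 11\right) 5 = \left(- \frac{54}{5}\right) 5 = -54$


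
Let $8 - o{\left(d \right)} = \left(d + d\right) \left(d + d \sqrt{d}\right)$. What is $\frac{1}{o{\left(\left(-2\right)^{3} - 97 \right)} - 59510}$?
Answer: $\frac{i}{6 \left(- 13592 i + 3675 \sqrt{105}\right)} \approx -1.4133 \cdot 10^{-6} + 3.9157 \cdot 10^{-6} i$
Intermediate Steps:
$o{\left(d \right)} = 8 - 2 d \left(d + d^{\frac{3}{2}}\right)$ ($o{\left(d \right)} = 8 - \left(d + d\right) \left(d + d \sqrt{d}\right) = 8 - 2 d \left(d + d^{\frac{3}{2}}\right)$)
$\frac{1}{o{\left(\left(-2\right)^{3} - 97 \right)} - 59510} = \frac{1}{\left(8 - 2 \left(\left(-2\right)^{3} - 97\right)^{2} - 2 \left(\left(-2\right)^{3} - 97\right)^{\frac{5}{2}}\right) - 59510} = \frac{1}{\left(8 - 2 \left(-8 - 97\right)^{2} - 2 \left(-8 - 97\right)^{\frac{5}{2}}\right) - 59510} = \frac{1}{\left(8 - 2 \left(-105\right)^{2} - 2 \left(-105\right)^{\frac{5}{2}}\right) - 59510} = \frac{1}{\left(8 - 22050 - 2 \cdot 11025 i \sqrt{105}\right) - 59510} = \frac{1}{\left(8 - 22050 - 22050 i \sqrt{105}\right) - 59510} = \frac{1}{\left(-22042 - 22050 i \sqrt{105}\right) - 59510} = \frac{1}{-81552 - 22050 i \sqrt{105}}$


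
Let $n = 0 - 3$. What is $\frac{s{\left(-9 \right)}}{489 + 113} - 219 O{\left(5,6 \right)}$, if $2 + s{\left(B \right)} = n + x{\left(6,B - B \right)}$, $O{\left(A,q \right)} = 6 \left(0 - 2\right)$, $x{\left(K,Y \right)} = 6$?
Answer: $\frac{1582057}{602} \approx 2628.0$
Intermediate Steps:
$n = -3$
$O{\left(A,q \right)} = -12$ ($O{\left(A,q \right)} = 6 \left(-2\right) = -12$)
$s{\left(B \right)} = 1$ ($s{\left(B \right)} = -2 + \left(-3 + 6\right) = -2 + 3 = 1$)
$\frac{s{\left(-9 \right)}}{489 + 113} - 219 O{\left(5,6 \right)} = 1 \frac{1}{489 + 113} - -2628 = 1 \cdot \frac{1}{602} + 2628 = \frac{1}{602} + 2628 = \frac{1582057}{602}$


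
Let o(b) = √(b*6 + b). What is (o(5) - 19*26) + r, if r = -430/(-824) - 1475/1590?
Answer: -32387537/65508 + √35 ≈ -488.49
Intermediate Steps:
o(b) = √7*√b (o(b) = √(6*b + b) = √(7*b) = √7*√b)
r = -26585/65508 (r = -430*(-1/824) - 1475*1/1590 = 215/412 - 295/318 = -26585/65508 ≈ -0.40583)
(o(5) - 19*26) + r = (√7*√5 - 19*26) - 26585/65508 = (√35 - 494) - 26585/65508 = (-494 + √35) - 26585/65508 = -32387537/65508 + √35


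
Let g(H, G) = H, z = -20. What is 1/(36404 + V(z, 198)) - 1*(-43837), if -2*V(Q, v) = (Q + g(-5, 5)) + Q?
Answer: 3193656963/72853 ≈ 43837.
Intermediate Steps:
V(Q, v) = 5/2 - Q (V(Q, v) = -((Q - 5) + Q)/2 = -((-5 + Q) + Q)/2 = -(-5 + 2*Q)/2 = 5/2 - Q)
1/(36404 + V(z, 198)) - 1*(-43837) = 1/(36404 + (5/2 - 1*(-20))) - 1*(-43837) = 1/(36404 + (5/2 + 20)) + 43837 = 1/(36404 + 45/2) + 43837 = 1/(72853/2) + 43837 = 2/72853 + 43837 = 3193656963/72853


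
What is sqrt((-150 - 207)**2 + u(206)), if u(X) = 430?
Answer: sqrt(127879) ≈ 357.60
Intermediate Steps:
sqrt((-150 - 207)**2 + u(206)) = sqrt((-150 - 207)**2 + 430) = sqrt((-357)**2 + 430) = sqrt(127449 + 430) = sqrt(127879)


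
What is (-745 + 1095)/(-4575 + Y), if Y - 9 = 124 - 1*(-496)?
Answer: -175/1973 ≈ -0.088697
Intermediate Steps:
Y = 629 (Y = 9 + (124 - 1*(-496)) = 9 + (124 + 496) = 9 + 620 = 629)
(-745 + 1095)/(-4575 + Y) = (-745 + 1095)/(-4575 + 629) = 350/(-3946) = 350*(-1/3946) = -175/1973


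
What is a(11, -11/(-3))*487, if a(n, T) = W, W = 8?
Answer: 3896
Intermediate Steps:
a(n, T) = 8
a(11, -11/(-3))*487 = 8*487 = 3896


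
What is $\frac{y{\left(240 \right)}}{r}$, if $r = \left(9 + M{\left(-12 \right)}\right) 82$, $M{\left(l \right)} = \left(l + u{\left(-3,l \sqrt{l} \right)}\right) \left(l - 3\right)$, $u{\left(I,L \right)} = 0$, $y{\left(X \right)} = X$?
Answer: $\frac{40}{2583} \approx 0.015486$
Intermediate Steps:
$M{\left(l \right)} = l \left(-3 + l\right)$ ($M{\left(l \right)} = \left(l + 0\right) \left(l - 3\right) = l \left(-3 + l\right)$)
$r = 15498$ ($r = \left(9 - 12 \left(-3 - 12\right)\right) 82 = \left(9 - -180\right) 82 = \left(9 + 180\right) 82 = 189 \cdot 82 = 15498$)
$\frac{y{\left(240 \right)}}{r} = \frac{240}{15498} = 240 \cdot \frac{1}{15498} = \frac{40}{2583}$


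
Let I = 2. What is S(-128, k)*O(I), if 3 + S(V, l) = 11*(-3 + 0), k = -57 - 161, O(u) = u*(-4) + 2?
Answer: 216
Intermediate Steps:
O(u) = 2 - 4*u (O(u) = -4*u + 2 = 2 - 4*u)
k = -218
S(V, l) = -36 (S(V, l) = -3 + 11*(-3 + 0) = -3 + 11*(-3) = -3 - 33 = -36)
S(-128, k)*O(I) = -36*(2 - 4*2) = -36*(2 - 8) = -36*(-6) = 216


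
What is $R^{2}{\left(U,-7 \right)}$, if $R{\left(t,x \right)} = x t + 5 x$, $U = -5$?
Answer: $0$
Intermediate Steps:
$R{\left(t,x \right)} = 5 x + t x$ ($R{\left(t,x \right)} = t x + 5 x = 5 x + t x$)
$R^{2}{\left(U,-7 \right)} = \left(- 7 \left(5 - 5\right)\right)^{2} = \left(\left(-7\right) 0\right)^{2} = 0^{2} = 0$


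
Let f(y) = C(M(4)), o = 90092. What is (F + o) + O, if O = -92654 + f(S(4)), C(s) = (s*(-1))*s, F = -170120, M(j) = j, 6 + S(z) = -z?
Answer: -172698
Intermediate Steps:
S(z) = -6 - z
C(s) = -s**2 (C(s) = (-s)*s = -s**2)
f(y) = -16 (f(y) = -1*4**2 = -1*16 = -16)
O = -92670 (O = -92654 - 16 = -92670)
(F + o) + O = (-170120 + 90092) - 92670 = -80028 - 92670 = -172698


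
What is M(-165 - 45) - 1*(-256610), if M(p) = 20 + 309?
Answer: 256939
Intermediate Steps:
M(p) = 329
M(-165 - 45) - 1*(-256610) = 329 - 1*(-256610) = 329 + 256610 = 256939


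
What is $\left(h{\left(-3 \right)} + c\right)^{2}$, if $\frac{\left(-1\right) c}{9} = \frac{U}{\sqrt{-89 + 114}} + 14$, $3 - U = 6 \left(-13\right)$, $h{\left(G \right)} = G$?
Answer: $\frac{1887876}{25} \approx 75515.0$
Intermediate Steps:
$U = 81$ ($U = 3 - 6 \left(-13\right) = 3 - -78 = 3 + 78 = 81$)
$c = - \frac{1359}{5}$ ($c = - 9 \left(\frac{81}{\sqrt{-89 + 114}} + 14\right) = - 9 \left(\frac{81}{\sqrt{25}} + 14\right) = - 9 \left(\frac{81}{5} + 14\right) = \left(-9\right) \frac{151}{5} = - \frac{1359}{5} \approx -271.8$)
$\left(h{\left(-3 \right)} + c\right)^{2} = \left(-3 - \frac{1359}{5}\right)^{2} = \left(- \frac{1374}{5}\right)^{2} = \frac{1887876}{25}$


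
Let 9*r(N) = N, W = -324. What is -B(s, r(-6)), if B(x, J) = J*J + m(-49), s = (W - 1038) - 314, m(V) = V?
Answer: 437/9 ≈ 48.556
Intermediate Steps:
r(N) = N/9
s = -1676 (s = (-324 - 1038) - 314 = -1362 - 314 = -1676)
B(x, J) = -49 + J**2 (B(x, J) = J*J - 49 = J**2 - 49 = -49 + J**2)
-B(s, r(-6)) = -(-49 + ((1/9)*(-6))**2) = -(-49 + (-2/3)**2) = -(-49 + 4/9) = -1*(-437/9) = 437/9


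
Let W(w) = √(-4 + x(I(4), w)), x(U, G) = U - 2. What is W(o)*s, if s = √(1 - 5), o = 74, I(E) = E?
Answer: -2*√2 ≈ -2.8284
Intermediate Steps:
x(U, G) = -2 + U
s = 2*I (s = √(-4) = 2*I ≈ 2.0*I)
W(w) = I*√2 (W(w) = √(-4 + (-2 + 4)) = √(-4 + 2) = √(-2) = I*√2)
W(o)*s = (I*√2)*(2*I) = -2*√2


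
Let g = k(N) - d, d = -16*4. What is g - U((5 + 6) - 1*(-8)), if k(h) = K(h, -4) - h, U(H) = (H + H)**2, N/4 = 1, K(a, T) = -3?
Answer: -1387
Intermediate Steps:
N = 4 (N = 4*1 = 4)
d = -64
U(H) = 4*H**2 (U(H) = (2*H)**2 = 4*H**2)
k(h) = -3 - h
g = 57 (g = (-3 - 1*4) - 1*(-64) = (-3 - 4) + 64 = -7 + 64 = 57)
g - U((5 + 6) - 1*(-8)) = 57 - 4*((5 + 6) - 1*(-8))**2 = 57 - 4*(11 + 8)**2 = 57 - 4*19**2 = 57 - 4*361 = 57 - 1*1444 = 57 - 1444 = -1387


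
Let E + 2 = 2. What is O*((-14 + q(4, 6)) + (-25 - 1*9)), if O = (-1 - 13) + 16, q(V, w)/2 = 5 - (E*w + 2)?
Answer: -84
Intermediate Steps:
E = 0 (E = -2 + 2 = 0)
q(V, w) = 6 (q(V, w) = 2*(5 - (0*w + 2)) = 2*(5 - (0 + 2)) = 2*(5 - 1*2) = 2*(5 - 2) = 2*3 = 6)
O = 2 (O = -14 + 16 = 2)
O*((-14 + q(4, 6)) + (-25 - 1*9)) = 2*((-14 + 6) + (-25 - 1*9)) = 2*(-8 + (-25 - 9)) = 2*(-8 - 34) = 2*(-42) = -84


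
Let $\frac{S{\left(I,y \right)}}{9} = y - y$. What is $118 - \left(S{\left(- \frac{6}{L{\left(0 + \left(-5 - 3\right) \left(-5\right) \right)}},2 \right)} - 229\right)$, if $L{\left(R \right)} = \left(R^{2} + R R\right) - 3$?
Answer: $347$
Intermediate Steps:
$L{\left(R \right)} = -3 + 2 R^{2}$ ($L{\left(R \right)} = \left(R^{2} + R^{2}\right) - 3 = 2 R^{2} - 3 = -3 + 2 R^{2}$)
$S{\left(I,y \right)} = 0$ ($S{\left(I,y \right)} = 9 \left(y - y\right) = 9 \cdot 0 = 0$)
$118 - \left(S{\left(- \frac{6}{L{\left(0 + \left(-5 - 3\right) \left(-5\right) \right)}},2 \right)} - 229\right) = 118 - \left(0 - 229\right) = 118 - -229 = 118 + 229 = 347$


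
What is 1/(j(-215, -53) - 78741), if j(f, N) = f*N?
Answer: -1/67346 ≈ -1.4849e-5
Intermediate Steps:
j(f, N) = N*f
1/(j(-215, -53) - 78741) = 1/(-53*(-215) - 78741) = 1/(11395 - 78741) = 1/(-67346) = -1/67346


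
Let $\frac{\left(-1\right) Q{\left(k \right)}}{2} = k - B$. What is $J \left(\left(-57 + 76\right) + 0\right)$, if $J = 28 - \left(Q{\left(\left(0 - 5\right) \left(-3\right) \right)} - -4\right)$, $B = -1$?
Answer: $1064$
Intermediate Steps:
$Q{\left(k \right)} = -2 - 2 k$ ($Q{\left(k \right)} = - 2 \left(k - -1\right) = - 2 \left(k + 1\right) = - 2 \left(1 + k\right) = -2 - 2 k$)
$J = 56$ ($J = 28 - \left(\left(-2 - 2 \left(0 - 5\right) \left(-3\right)\right) - -4\right) = 28 - \left(\left(-2 - 2 \left(\left(-5\right) \left(-3\right)\right)\right) + 4\right) = 28 - \left(\left(-2 - 30\right) + 4\right) = 28 - \left(-32 + 4\right) = 28 - -28 = 28 + 28 = 56$)
$J \left(\left(-57 + 76\right) + 0\right) = 56 \left(\left(-57 + 76\right) + 0\right) = 56 \left(19 + 0\right) = 56 \cdot 19 = 1064$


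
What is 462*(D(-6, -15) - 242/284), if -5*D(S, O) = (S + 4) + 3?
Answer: -172557/355 ≈ -486.08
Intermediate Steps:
D(S, O) = -7/5 - S/5 (D(S, O) = -((S + 4) + 3)/5 = -((4 + S) + 3)/5 = -(7 + S)/5 = -7/5 - S/5)
462*(D(-6, -15) - 242/284) = 462*((-7/5 - ⅕*(-6)) - 242/284) = 462*((-7/5 + 6/5) - 242*1/284) = 462*(-⅕ - 121/142) = 462*(-747/710) = -172557/355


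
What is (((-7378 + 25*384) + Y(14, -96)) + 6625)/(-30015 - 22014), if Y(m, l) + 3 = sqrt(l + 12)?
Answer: -2948/17343 - 2*I*sqrt(21)/52029 ≈ -0.16998 - 0.00017615*I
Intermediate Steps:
Y(m, l) = -3 + sqrt(12 + l) (Y(m, l) = -3 + sqrt(l + 12) = -3 + sqrt(12 + l))
(((-7378 + 25*384) + Y(14, -96)) + 6625)/(-30015 - 22014) = (((-7378 + 25*384) + (-3 + sqrt(12 - 96))) + 6625)/(-30015 - 22014) = (((-7378 + 9600) + (-3 + sqrt(-84))) + 6625)/(-52029) = ((2222 + (-3 + 2*I*sqrt(21))) + 6625)*(-1/52029) = ((2219 + 2*I*sqrt(21)) + 6625)*(-1/52029) = (8844 + 2*I*sqrt(21))*(-1/52029) = -2948/17343 - 2*I*sqrt(21)/52029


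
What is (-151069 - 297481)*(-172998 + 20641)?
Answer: 68339732350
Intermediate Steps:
(-151069 - 297481)*(-172998 + 20641) = -448550*(-152357) = 68339732350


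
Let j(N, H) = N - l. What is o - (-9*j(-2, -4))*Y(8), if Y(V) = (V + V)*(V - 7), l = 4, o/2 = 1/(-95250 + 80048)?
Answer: -6567265/7601 ≈ -864.00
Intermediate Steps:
o = -1/7601 (o = 2/(-95250 + 80048) = 2/(-15202) = 2*(-1/15202) = -1/7601 ≈ -0.00013156)
j(N, H) = -4 + N (j(N, H) = N - 1*4 = N - 4 = -4 + N)
Y(V) = 2*V*(-7 + V) (Y(V) = (2*V)*(-7 + V) = 2*V*(-7 + V))
o - (-9*j(-2, -4))*Y(8) = -1/7601 - (-9*(-4 - 2))*2*8*(-7 + 8) = -1/7601 - (-9*(-6))*2*8*1 = -1/7601 - 54*16 = -1/7601 - 1*864 = -1/7601 - 864 = -6567265/7601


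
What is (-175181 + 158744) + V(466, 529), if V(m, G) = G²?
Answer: 263404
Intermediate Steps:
(-175181 + 158744) + V(466, 529) = (-175181 + 158744) + 529² = -16437 + 279841 = 263404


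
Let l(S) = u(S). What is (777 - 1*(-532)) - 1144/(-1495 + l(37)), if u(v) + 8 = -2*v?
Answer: 2065437/1577 ≈ 1309.7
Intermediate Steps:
u(v) = -8 - 2*v
l(S) = -8 - 2*S
(777 - 1*(-532)) - 1144/(-1495 + l(37)) = (777 - 1*(-532)) - 1144/(-1495 + (-8 - 2*37)) = (777 + 532) - 1144/(-1495 + (-8 - 74)) = 1309 - 1144/(-1495 - 82) = 1309 - 1144/(-1577) = 1309 - 1/1577*(-1144) = 1309 + 1144/1577 = 2065437/1577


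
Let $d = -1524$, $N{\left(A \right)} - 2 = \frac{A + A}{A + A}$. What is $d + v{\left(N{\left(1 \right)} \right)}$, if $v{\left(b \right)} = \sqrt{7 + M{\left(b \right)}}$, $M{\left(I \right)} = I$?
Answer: $-1524 + \sqrt{10} \approx -1520.8$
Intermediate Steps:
$N{\left(A \right)} = 3$ ($N{\left(A \right)} = 2 + \frac{A + A}{A + A} = 2 + \frac{2 A}{2 A} = 2 + 2 A \frac{1}{2 A} = 2 + 1 = 3$)
$v{\left(b \right)} = \sqrt{7 + b}$
$d + v{\left(N{\left(1 \right)} \right)} = -1524 + \sqrt{7 + 3} = -1524 + \sqrt{10}$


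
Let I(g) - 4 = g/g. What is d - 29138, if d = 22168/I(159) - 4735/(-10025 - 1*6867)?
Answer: -2086509949/84460 ≈ -24704.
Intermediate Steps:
I(g) = 5 (I(g) = 4 + g/g = 4 + 1 = 5)
d = 374485531/84460 (d = 22168/5 - 4735/(-10025 - 1*6867) = 22168*(1/5) - 4735/(-10025 - 6867) = 22168/5 - 4735/(-16892) = 22168/5 - 4735*(-1/16892) = 22168/5 + 4735/16892 = 374485531/84460 ≈ 4433.9)
d - 29138 = 374485531/84460 - 29138 = -2086509949/84460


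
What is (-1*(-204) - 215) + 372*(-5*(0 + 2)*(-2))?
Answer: 7429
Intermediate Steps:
(-1*(-204) - 215) + 372*(-5*(0 + 2)*(-2)) = (204 - 215) + 372*(-10*(-2)) = -11 + 372*(-5*(-4)) = -11 + 372*20 = -11 + 7440 = 7429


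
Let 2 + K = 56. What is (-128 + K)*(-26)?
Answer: 1924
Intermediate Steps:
K = 54 (K = -2 + 56 = 54)
(-128 + K)*(-26) = (-128 + 54)*(-26) = -74*(-26) = 1924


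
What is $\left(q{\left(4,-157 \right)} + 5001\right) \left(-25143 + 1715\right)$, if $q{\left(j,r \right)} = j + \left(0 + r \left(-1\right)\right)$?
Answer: $-120935336$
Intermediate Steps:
$q{\left(j,r \right)} = j - r$ ($q{\left(j,r \right)} = j + \left(0 - r\right) = j - r$)
$\left(q{\left(4,-157 \right)} + 5001\right) \left(-25143 + 1715\right) = \left(\left(4 - -157\right) + 5001\right) \left(-25143 + 1715\right) = \left(\left(4 + 157\right) + 5001\right) \left(-23428\right) = \left(161 + 5001\right) \left(-23428\right) = 5162 \left(-23428\right) = -120935336$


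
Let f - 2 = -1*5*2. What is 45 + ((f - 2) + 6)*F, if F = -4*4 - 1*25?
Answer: 209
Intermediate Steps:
f = -8 (f = 2 - 1*5*2 = 2 - 5*2 = 2 - 10 = -8)
F = -41 (F = -16 - 25 = -41)
45 + ((f - 2) + 6)*F = 45 + ((-8 - 2) + 6)*(-41) = 45 + (-10 + 6)*(-41) = 45 - 4*(-41) = 45 + 164 = 209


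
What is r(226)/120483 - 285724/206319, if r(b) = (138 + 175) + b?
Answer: -1039808447/753270669 ≈ -1.3804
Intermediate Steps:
r(b) = 313 + b
r(226)/120483 - 285724/206319 = (313 + 226)/120483 - 285724/206319 = 539*(1/120483) - 285724*1/206319 = 49/10953 - 285724/206319 = -1039808447/753270669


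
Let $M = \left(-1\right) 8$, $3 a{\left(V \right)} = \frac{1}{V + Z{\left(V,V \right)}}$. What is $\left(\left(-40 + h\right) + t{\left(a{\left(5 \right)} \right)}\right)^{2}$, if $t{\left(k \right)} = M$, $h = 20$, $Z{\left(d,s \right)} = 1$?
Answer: $784$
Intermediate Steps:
$a{\left(V \right)} = \frac{1}{3 \left(1 + V\right)}$ ($a{\left(V \right)} = \frac{1}{3 \left(V + 1\right)} = \frac{1}{3 \left(1 + V\right)}$)
$M = -8$
$t{\left(k \right)} = -8$
$\left(\left(-40 + h\right) + t{\left(a{\left(5 \right)} \right)}\right)^{2} = \left(\left(-40 + 20\right) - 8\right)^{2} = \left(-20 - 8\right)^{2} = \left(-28\right)^{2} = 784$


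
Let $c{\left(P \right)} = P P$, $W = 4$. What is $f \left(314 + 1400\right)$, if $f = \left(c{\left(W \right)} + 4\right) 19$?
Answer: $651320$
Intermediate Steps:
$c{\left(P \right)} = P^{2}$
$f = 380$ ($f = \left(4^{2} + 4\right) 19 = \left(16 + 4\right) 19 = 20 \cdot 19 = 380$)
$f \left(314 + 1400\right) = 380 \left(314 + 1400\right) = 380 \cdot 1714 = 651320$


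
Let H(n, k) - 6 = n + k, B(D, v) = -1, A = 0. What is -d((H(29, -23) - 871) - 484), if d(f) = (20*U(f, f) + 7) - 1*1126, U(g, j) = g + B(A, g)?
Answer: 27999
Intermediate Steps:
H(n, k) = 6 + k + n (H(n, k) = 6 + (n + k) = 6 + (k + n) = 6 + k + n)
U(g, j) = -1 + g (U(g, j) = g - 1 = -1 + g)
d(f) = -1139 + 20*f (d(f) = (20*(-1 + f) + 7) - 1*1126 = ((-20 + 20*f) + 7) - 1126 = (-13 + 20*f) - 1126 = -1139 + 20*f)
-d((H(29, -23) - 871) - 484) = -(-1139 + 20*(((6 - 23 + 29) - 871) - 484)) = -(-1139 + 20*((12 - 871) - 484)) = -(-1139 + 20*(-859 - 484)) = -(-1139 + 20*(-1343)) = -(-1139 - 26860) = -1*(-27999) = 27999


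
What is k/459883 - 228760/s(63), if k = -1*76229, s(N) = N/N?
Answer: -105202911309/459883 ≈ -2.2876e+5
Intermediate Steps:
s(N) = 1
k = -76229
k/459883 - 228760/s(63) = -76229/459883 - 228760/1 = -76229*1/459883 - 228760*1 = -76229/459883 - 228760 = -105202911309/459883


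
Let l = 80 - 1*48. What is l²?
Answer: 1024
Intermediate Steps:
l = 32 (l = 80 - 48 = 32)
l² = 32² = 1024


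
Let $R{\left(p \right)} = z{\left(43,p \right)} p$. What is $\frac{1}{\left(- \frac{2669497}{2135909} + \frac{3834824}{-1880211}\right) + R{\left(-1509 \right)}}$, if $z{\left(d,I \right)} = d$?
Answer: $- \frac{4015959596799}{260596780410215596} \approx -1.5411 \cdot 10^{-5}$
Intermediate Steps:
$R{\left(p \right)} = 43 p$
$\frac{1}{\left(- \frac{2669497}{2135909} + \frac{3834824}{-1880211}\right) + R{\left(-1509 \right)}} = \frac{1}{\left(- \frac{2669497}{2135909} + \frac{3834824}{-1880211}\right) + 43 \left(-1509\right)} = \frac{1}{\left(\left(-2669497\right) \frac{1}{2135909} + 3834824 \left(- \frac{1}{1880211}\right)\right) - 64887} = \frac{1}{\left(- \frac{2669497}{2135909} - \frac{3834824}{1880211}\right) - 64887} = \frac{1}{- \frac{13210052718883}{4015959596799} - 64887} = \frac{1}{- \frac{260596780410215596}{4015959596799}} = - \frac{4015959596799}{260596780410215596}$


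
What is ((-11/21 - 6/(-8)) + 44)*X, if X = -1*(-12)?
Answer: 3715/7 ≈ 530.71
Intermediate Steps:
X = 12
((-11/21 - 6/(-8)) + 44)*X = ((-11/21 - 6/(-8)) + 44)*12 = ((-11*1/21 - 6*(-⅛)) + 44)*12 = ((-11/21 + ¾) + 44)*12 = (19/84 + 44)*12 = (3715/84)*12 = 3715/7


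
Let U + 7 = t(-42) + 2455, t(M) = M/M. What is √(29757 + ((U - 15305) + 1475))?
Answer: 2*√4594 ≈ 135.56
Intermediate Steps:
t(M) = 1
U = 2449 (U = -7 + (1 + 2455) = -7 + 2456 = 2449)
√(29757 + ((U - 15305) + 1475)) = √(29757 + ((2449 - 15305) + 1475)) = √(29757 + (-12856 + 1475)) = √(29757 - 11381) = √18376 = 2*√4594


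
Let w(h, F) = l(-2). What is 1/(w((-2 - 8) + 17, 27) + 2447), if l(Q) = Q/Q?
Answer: 1/2448 ≈ 0.00040850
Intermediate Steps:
l(Q) = 1
w(h, F) = 1
1/(w((-2 - 8) + 17, 27) + 2447) = 1/(1 + 2447) = 1/2448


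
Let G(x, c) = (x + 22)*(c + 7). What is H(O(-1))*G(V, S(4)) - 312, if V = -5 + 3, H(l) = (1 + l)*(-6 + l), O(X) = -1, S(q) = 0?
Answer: -312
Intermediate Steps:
V = -2
G(x, c) = (7 + c)*(22 + x) (G(x, c) = (22 + x)*(7 + c) = (7 + c)*(22 + x))
H(O(-1))*G(V, S(4)) - 312 = (-6 + (-1)² - 5*(-1))*(154 + 7*(-2) + 22*0 + 0*(-2)) - 312 = (-6 + 1 + 5)*(154 - 14 + 0 + 0) - 312 = 0*140 - 312 = 0 - 312 = -312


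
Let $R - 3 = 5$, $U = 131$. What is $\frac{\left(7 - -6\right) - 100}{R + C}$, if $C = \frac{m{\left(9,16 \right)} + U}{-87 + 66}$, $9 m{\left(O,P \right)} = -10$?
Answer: $- \frac{2349}{49} \approx -47.939$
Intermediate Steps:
$R = 8$ ($R = 3 + 5 = 8$)
$m{\left(O,P \right)} = - \frac{10}{9}$ ($m{\left(O,P \right)} = \frac{1}{9} \left(-10\right) = - \frac{10}{9}$)
$C = - \frac{167}{27}$ ($C = \frac{- \frac{10}{9} + 131}{-87 + 66} = \frac{1169}{9 \left(-21\right)} = \frac{1169}{9} \left(- \frac{1}{21}\right) = - \frac{167}{27} \approx -6.1852$)
$\frac{\left(7 - -6\right) - 100}{R + C} = \frac{\left(7 - -6\right) - 100}{8 - \frac{167}{27}} = \frac{\left(7 + 6\right) - 100}{\frac{49}{27}} = \left(13 - 100\right) \frac{27}{49} = \left(-87\right) \frac{27}{49} = - \frac{2349}{49}$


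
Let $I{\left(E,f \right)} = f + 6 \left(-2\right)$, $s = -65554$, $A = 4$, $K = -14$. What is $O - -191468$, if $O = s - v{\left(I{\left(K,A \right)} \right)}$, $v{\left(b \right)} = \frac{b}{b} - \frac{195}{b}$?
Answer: $\frac{1007109}{8} \approx 1.2589 \cdot 10^{5}$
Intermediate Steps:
$I{\left(E,f \right)} = -12 + f$ ($I{\left(E,f \right)} = f - 12 = -12 + f$)
$v{\left(b \right)} = 1 - \frac{195}{b}$
$O = - \frac{524635}{8}$ ($O = -65554 - \frac{-195 + \left(-12 + 4\right)}{-12 + 4} = -65554 - \frac{-195 - 8}{-8} = -65554 - \left(- \frac{1}{8}\right) \left(-203\right) = -65554 - \frac{203}{8} = - \frac{524635}{8} \approx -65579.0$)
$O - -191468 = - \frac{524635}{8} - -191468 = - \frac{524635}{8} + 191468 = \frac{1007109}{8}$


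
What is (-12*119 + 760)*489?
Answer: -326652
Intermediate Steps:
(-12*119 + 760)*489 = (-1428 + 760)*489 = -668*489 = -326652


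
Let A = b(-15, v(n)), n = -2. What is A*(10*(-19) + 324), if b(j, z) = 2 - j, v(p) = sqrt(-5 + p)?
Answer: 2278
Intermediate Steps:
A = 17 (A = 2 - 1*(-15) = 2 + 15 = 17)
A*(10*(-19) + 324) = 17*(10*(-19) + 324) = 17*(-190 + 324) = 17*134 = 2278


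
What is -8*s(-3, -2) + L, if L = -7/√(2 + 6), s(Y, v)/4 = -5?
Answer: 160 - 7*√2/4 ≈ 157.53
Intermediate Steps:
s(Y, v) = -20 (s(Y, v) = 4*(-5) = -20)
L = -7*√2/4 ≈ -2.4749
-8*s(-3, -2) + L = -8*(-20) - 7*√2/4 = 160 - 7*√2/4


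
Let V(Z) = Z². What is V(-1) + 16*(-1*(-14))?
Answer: 225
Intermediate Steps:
V(-1) + 16*(-1*(-14)) = (-1)² + 16*(-1*(-14)) = 1 + 16*14 = 1 + 224 = 225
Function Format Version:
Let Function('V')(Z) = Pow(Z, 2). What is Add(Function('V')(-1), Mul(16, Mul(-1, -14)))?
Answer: 225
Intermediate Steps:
Add(Function('V')(-1), Mul(16, Mul(-1, -14))) = Add(Pow(-1, 2), Mul(16, Mul(-1, -14))) = Add(1, Mul(16, 14)) = Add(1, 224) = 225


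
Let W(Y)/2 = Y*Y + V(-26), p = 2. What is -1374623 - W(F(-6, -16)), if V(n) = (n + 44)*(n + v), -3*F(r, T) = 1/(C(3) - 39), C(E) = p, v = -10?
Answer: -16920761969/12321 ≈ -1.3733e+6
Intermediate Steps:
C(E) = 2
F(r, T) = 1/111 (F(r, T) = -1/(3*(2 - 39)) = -⅓/(-37) = -⅓*(-1/37) = 1/111)
V(n) = (-10 + n)*(44 + n) (V(n) = (n + 44)*(n - 10) = (44 + n)*(-10 + n) = (-10 + n)*(44 + n))
W(Y) = -1296 + 2*Y² (W(Y) = 2*(Y*Y + (-440 + (-26)² + 34*(-26))) = 2*(Y² + (-440 + 676 - 884)) = 2*(Y² - 648) = 2*(-648 + Y²) = -1296 + 2*Y²)
-1374623 - W(F(-6, -16)) = -1374623 - (-1296 + 2*(1/111)²) = -1374623 - (-1296 + 2*(1/12321)) = -1374623 - (-1296 + 2/12321) = -1374623 - 1*(-15968014/12321) = -1374623 + 15968014/12321 = -16920761969/12321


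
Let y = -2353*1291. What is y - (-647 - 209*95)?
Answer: -3017221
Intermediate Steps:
y = -3037723
y - (-647 - 209*95) = -3037723 - (-647 - 209*95) = -3037723 - (-647 - 19855) = -3037723 - 1*(-20502) = -3037723 + 20502 = -3017221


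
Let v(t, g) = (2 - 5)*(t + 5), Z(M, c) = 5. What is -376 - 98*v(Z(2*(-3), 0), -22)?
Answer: 2564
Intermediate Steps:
v(t, g) = -15 - 3*t (v(t, g) = -3*(5 + t) = -15 - 3*t)
-376 - 98*v(Z(2*(-3), 0), -22) = -376 - 98*(-15 - 3*5) = -376 - 98*(-15 - 15) = -376 - 98*(-30) = -376 + 2940 = 2564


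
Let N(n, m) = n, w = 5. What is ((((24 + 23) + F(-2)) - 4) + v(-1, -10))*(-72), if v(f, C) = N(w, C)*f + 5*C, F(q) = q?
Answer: 1008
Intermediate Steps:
v(f, C) = 5*C + 5*f (v(f, C) = 5*f + 5*C = 5*C + 5*f)
((((24 + 23) + F(-2)) - 4) + v(-1, -10))*(-72) = ((((24 + 23) - 2) - 4) + (5*(-10) + 5*(-1)))*(-72) = (((47 - 2) - 4) + (-50 - 5))*(-72) = ((45 - 4) - 55)*(-72) = (41 - 55)*(-72) = -14*(-72) = 1008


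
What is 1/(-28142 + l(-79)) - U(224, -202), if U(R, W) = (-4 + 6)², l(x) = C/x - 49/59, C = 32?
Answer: -524707145/131175621 ≈ -4.0000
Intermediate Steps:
l(x) = -49/59 + 32/x (l(x) = 32/x - 49/59 = -49/59 + 32/x)
U(R, W) = 4 (U(R, W) = 2² = 4)
1/(-28142 + l(-79)) - U(224, -202) = 1/(-28142 + (-49/59 + 32/(-79))) - 1*4 = 1/(-28142 + (-49/59 + 32*(-1/79))) - 4 = 1/(-28142 + (-49/59 - 32/79)) - 4 = 1/(-28142 - 5759/4661) - 4 = 1/(-131175621/4661) - 4 = -4661/131175621 - 4 = -524707145/131175621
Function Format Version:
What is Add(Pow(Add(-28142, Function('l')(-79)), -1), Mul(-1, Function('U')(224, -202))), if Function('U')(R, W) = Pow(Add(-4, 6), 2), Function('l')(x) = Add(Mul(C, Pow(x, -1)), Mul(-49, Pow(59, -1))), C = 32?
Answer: Rational(-524707145, 131175621) ≈ -4.0000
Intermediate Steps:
Function('l')(x) = Add(Rational(-49, 59), Mul(32, Pow(x, -1))) (Function('l')(x) = Add(Mul(32, Pow(x, -1)), Mul(-49, Pow(59, -1))) = Add(Mul(32, Pow(x, -1)), Mul(-49, Rational(1, 59))) = Add(Mul(32, Pow(x, -1)), Rational(-49, 59)) = Add(Rational(-49, 59), Mul(32, Pow(x, -1))))
Function('U')(R, W) = 4 (Function('U')(R, W) = Pow(2, 2) = 4)
Add(Pow(Add(-28142, Function('l')(-79)), -1), Mul(-1, Function('U')(224, -202))) = Add(Pow(Add(-28142, Add(Rational(-49, 59), Mul(32, Pow(-79, -1)))), -1), Mul(-1, 4)) = Add(Pow(Add(-28142, Add(Rational(-49, 59), Mul(32, Rational(-1, 79)))), -1), -4) = Add(Pow(Add(-28142, Add(Rational(-49, 59), Rational(-32, 79))), -1), -4) = Add(Pow(Add(-28142, Rational(-5759, 4661)), -1), -4) = Add(Pow(Rational(-131175621, 4661), -1), -4) = Add(Rational(-4661, 131175621), -4) = Rational(-524707145, 131175621)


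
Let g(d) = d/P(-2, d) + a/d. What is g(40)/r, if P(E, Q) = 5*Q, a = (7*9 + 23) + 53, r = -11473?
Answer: -21/65560 ≈ -0.00032032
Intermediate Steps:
a = 139 (a = (63 + 23) + 53 = 86 + 53 = 139)
g(d) = ⅕ + 139/d (g(d) = d/((5*d)) + 139/d = d*(1/(5*d)) + 139/d = ⅕ + 139/d)
g(40)/r = ((⅕)*(695 + 40)/40)/(-11473) = ((⅕)*(1/40)*735)*(-1/11473) = (147/40)*(-1/11473) = -21/65560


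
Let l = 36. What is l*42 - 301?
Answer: 1211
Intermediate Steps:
l*42 - 301 = 36*42 - 301 = 1512 - 301 = 1211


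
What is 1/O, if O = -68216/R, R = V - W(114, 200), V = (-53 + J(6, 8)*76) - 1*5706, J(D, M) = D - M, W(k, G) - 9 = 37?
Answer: 5957/68216 ≈ 0.087326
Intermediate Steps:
W(k, G) = 46 (W(k, G) = 9 + 37 = 46)
V = -5911 (V = (-53 + (6 - 1*8)*76) - 1*5706 = (-53 + (6 - 8)*76) - 5706 = (-53 - 2*76) - 5706 = (-53 - 152) - 5706 = -205 - 5706 = -5911)
R = -5957 (R = -5911 - 1*46 = -5911 - 46 = -5957)
O = 68216/5957 (O = -68216/(-5957) = -68216*(-1/5957) = 68216/5957 ≈ 11.451)
1/O = 1/(68216/5957) = 5957/68216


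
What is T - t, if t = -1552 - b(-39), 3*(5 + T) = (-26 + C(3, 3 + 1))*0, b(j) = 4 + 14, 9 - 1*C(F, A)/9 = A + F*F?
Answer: 1565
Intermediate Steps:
C(F, A) = 81 - 9*A - 9*F² (C(F, A) = 81 - 9*(A + F*F) = 81 - 9*(A + F²) = 81 + (-9*A - 9*F²) = 81 - 9*A - 9*F²)
b(j) = 18
T = -5 (T = -5 + ((-26 + (81 - 9*(3 + 1) - 9*3²))*0)/3 = -5 + ((-26 + (81 - 9*4 - 9*9))*0)/3 = -5 + ((-26 + (81 - 36 - 81))*0)/3 = -5 + ((-26 - 36)*0)/3 = -5 + (-62*0)/3 = -5 + (⅓)*0 = -5 + 0 = -5)
t = -1570 (t = -1552 - 1*18 = -1552 - 18 = -1570)
T - t = -5 - 1*(-1570) = -5 + 1570 = 1565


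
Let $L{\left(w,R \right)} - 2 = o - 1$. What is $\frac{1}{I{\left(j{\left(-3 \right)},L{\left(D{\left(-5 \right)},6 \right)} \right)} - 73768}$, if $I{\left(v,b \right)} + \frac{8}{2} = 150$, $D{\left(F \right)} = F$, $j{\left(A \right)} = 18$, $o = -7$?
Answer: $- \frac{1}{73622} \approx -1.3583 \cdot 10^{-5}$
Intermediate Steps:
$L{\left(w,R \right)} = -6$ ($L{\left(w,R \right)} = 2 - 8 = -6$)
$I{\left(v,b \right)} = 146$ ($I{\left(v,b \right)} = -4 + 150 = 146$)
$\frac{1}{I{\left(j{\left(-3 \right)},L{\left(D{\left(-5 \right)},6 \right)} \right)} - 73768} = \frac{1}{146 - 73768} = \frac{1}{-73622} = - \frac{1}{73622}$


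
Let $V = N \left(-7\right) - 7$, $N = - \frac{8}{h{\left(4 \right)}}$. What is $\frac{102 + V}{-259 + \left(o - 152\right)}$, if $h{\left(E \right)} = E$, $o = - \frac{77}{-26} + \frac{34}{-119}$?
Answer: $- \frac{19838}{74315} \approx -0.26694$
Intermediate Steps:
$o = \frac{487}{182}$ ($o = \left(-77\right) \left(- \frac{1}{26}\right) + 34 \left(- \frac{1}{119}\right) = \frac{77}{26} - \frac{2}{7} = \frac{487}{182} \approx 2.6758$)
$N = -2$ ($N = - \frac{8}{4} = \left(-8\right) \frac{1}{4} = -2$)
$V = 7$ ($V = \left(-2\right) \left(-7\right) - 7 = 14 - 7 = 7$)
$\frac{102 + V}{-259 + \left(o - 152\right)} = \frac{102 + 7}{-259 + \left(\frac{487}{182} - 152\right)} = \frac{109}{-259 - \frac{27177}{182}} = \frac{109}{- \frac{74315}{182}} = 109 \left(- \frac{182}{74315}\right) = - \frac{19838}{74315}$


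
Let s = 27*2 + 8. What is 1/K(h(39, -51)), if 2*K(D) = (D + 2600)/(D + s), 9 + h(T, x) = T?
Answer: 92/1315 ≈ 0.069962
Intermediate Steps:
s = 62 (s = 54 + 8 = 62)
h(T, x) = -9 + T
K(D) = (2600 + D)/(2*(62 + D)) (K(D) = ((D + 2600)/(D + 62))/2 = ((2600 + D)/(62 + D))/2 = (2600 + D)/(2*(62 + D)))
1/K(h(39, -51)) = 1/((2600 + (-9 + 39))/(2*(62 + (-9 + 39)))) = 1/((2600 + 30)/(2*(62 + 30))) = 1/((½)*2630/92) = 1/((½)*(1/92)*2630) = 1/(1315/92) = 92/1315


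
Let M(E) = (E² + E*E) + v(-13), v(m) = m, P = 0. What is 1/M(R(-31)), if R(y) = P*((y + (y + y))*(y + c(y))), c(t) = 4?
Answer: -1/13 ≈ -0.076923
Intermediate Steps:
R(y) = 0 (R(y) = 0*((y + (y + y))*(y + 4)) = 0*((y + 2*y)*(4 + y)) = 0*((3*y)*(4 + y)) = 0*(3*y*(4 + y)) = 0)
M(E) = -13 + 2*E² (M(E) = (E² + E*E) - 13 = (E² + E²) - 13 = 2*E² - 13 = -13 + 2*E²)
1/M(R(-31)) = 1/(-13 + 2*0²) = 1/(-13 + 2*0) = 1/(-13 + 0) = 1/(-13) = -1/13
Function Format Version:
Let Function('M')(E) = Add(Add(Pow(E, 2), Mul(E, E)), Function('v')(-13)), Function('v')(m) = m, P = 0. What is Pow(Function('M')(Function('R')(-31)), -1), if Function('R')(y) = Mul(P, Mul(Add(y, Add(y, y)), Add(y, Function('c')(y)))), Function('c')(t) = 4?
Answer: Rational(-1, 13) ≈ -0.076923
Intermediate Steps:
Function('R')(y) = 0 (Function('R')(y) = Mul(0, Mul(Add(y, Add(y, y)), Add(y, 4))) = Mul(0, Mul(Add(y, Mul(2, y)), Add(4, y))) = Mul(0, Mul(Mul(3, y), Add(4, y))) = Mul(0, Mul(3, y, Add(4, y))) = 0)
Function('M')(E) = Add(-13, Mul(2, Pow(E, 2))) (Function('M')(E) = Add(Add(Pow(E, 2), Mul(E, E)), -13) = Add(Add(Pow(E, 2), Pow(E, 2)), -13) = Add(Mul(2, Pow(E, 2)), -13) = Add(-13, Mul(2, Pow(E, 2))))
Pow(Function('M')(Function('R')(-31)), -1) = Pow(Add(-13, Mul(2, Pow(0, 2))), -1) = Pow(Add(-13, Mul(2, 0)), -1) = Pow(Add(-13, 0), -1) = Pow(-13, -1) = Rational(-1, 13)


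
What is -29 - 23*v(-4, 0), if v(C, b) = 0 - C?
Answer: -121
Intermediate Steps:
v(C, b) = -C
-29 - 23*v(-4, 0) = -29 - (-23)*(-4) = -29 - 23*4 = -29 - 92 = -121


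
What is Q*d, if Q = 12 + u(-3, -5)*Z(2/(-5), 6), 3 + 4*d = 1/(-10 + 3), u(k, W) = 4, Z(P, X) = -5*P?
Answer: -110/7 ≈ -15.714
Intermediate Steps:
d = -11/14 (d = -3/4 + 1/(4*(-10 + 3)) = -3/4 + (1/4)/(-7) = -3/4 + (1/4)*(-1/7) = -3/4 - 1/28 = -11/14 ≈ -0.78571)
Q = 20 (Q = 12 + 4*(-10/(-5)) = 12 + 4*(-10*(-1)/5) = 12 + 4*(-5*(-2/5)) = 12 + 4*2 = 12 + 8 = 20)
Q*d = 20*(-11/14) = -110/7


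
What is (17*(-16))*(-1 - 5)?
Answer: 1632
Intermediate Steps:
(17*(-16))*(-1 - 5) = -272*(-6) = 1632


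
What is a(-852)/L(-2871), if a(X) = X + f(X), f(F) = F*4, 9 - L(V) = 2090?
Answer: 4260/2081 ≈ 2.0471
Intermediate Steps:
L(V) = -2081 (L(V) = 9 - 1*2090 = 9 - 2090 = -2081)
f(F) = 4*F
a(X) = 5*X (a(X) = X + 4*X = 5*X)
a(-852)/L(-2871) = (5*(-852))/(-2081) = -4260*(-1/2081) = 4260/2081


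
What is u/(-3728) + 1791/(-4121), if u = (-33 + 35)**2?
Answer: -1673333/3840772 ≈ -0.43568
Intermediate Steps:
u = 4 (u = 2**2 = 4)
u/(-3728) + 1791/(-4121) = 4/(-3728) + 1791/(-4121) = 4*(-1/3728) + 1791*(-1/4121) = -1/932 - 1791/4121 = -1673333/3840772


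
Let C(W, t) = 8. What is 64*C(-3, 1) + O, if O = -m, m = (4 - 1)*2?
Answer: 506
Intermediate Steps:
m = 6 (m = 3*2 = 6)
O = -6 (O = -1*6 = -6)
64*C(-3, 1) + O = 64*8 - 6 = 512 - 6 = 506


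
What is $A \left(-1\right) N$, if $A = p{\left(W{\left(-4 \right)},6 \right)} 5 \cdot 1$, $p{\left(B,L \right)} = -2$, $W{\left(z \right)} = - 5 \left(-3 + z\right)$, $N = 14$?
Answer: $140$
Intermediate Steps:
$W{\left(z \right)} = 15 - 5 z$
$A = -10$ ($A = \left(-2\right) 5 \cdot 1 = \left(-10\right) 1 = -10$)
$A \left(-1\right) N = \left(-10\right) \left(-1\right) 14 = 10 \cdot 14 = 140$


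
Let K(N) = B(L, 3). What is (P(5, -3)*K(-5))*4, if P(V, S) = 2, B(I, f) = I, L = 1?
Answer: 8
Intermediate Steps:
K(N) = 1
(P(5, -3)*K(-5))*4 = (2*1)*4 = 2*4 = 8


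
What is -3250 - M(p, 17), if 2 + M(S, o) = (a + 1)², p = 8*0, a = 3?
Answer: -3264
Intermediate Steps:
p = 0
M(S, o) = 14 (M(S, o) = -2 + (3 + 1)² = -2 + 4² = -2 + 16 = 14)
-3250 - M(p, 17) = -3250 - 1*14 = -3250 - 14 = -3264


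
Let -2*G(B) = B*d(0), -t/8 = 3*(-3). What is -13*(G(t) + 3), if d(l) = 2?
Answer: 897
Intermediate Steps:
t = 72 (t = -24*(-3) = -8*(-9) = 72)
G(B) = -B (G(B) = -B*2/2 = -B)
-13*(G(t) + 3) = -13*(-1*72 + 3) = -13*(-72 + 3) = -13*(-69) = 897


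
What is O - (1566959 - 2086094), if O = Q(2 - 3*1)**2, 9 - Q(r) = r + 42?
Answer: 520159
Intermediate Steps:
Q(r) = -33 - r (Q(r) = 9 - (r + 42) = 9 - (42 + r) = 9 + (-42 - r) = -33 - r)
O = 1024 (O = (-33 - (2 - 3*1))**2 = (-33 - (2 - 3))**2 = (-33 - 1*(-1))**2 = (-33 + 1)**2 = (-32)**2 = 1024)
O - (1566959 - 2086094) = 1024 - (1566959 - 2086094) = 1024 - 1*(-519135) = 1024 + 519135 = 520159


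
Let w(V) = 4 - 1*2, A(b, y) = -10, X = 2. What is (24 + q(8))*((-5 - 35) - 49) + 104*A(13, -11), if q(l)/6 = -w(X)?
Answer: -2108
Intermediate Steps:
w(V) = 2 (w(V) = 4 - 2 = 2)
q(l) = -12 (q(l) = 6*(-1*2) = 6*(-2) = -12)
(24 + q(8))*((-5 - 35) - 49) + 104*A(13, -11) = (24 - 12)*((-5 - 35) - 49) + 104*(-10) = 12*(-40 - 49) - 1040 = 12*(-89) - 1040 = -1068 - 1040 = -2108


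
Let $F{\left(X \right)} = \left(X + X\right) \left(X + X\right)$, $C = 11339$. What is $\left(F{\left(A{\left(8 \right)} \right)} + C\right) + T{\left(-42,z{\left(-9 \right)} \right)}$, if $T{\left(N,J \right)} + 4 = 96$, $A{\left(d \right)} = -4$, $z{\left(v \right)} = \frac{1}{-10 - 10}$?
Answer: $11495$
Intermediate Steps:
$z{\left(v \right)} = - \frac{1}{20}$ ($z{\left(v \right)} = \frac{1}{-20} = - \frac{1}{20}$)
$T{\left(N,J \right)} = 92$ ($T{\left(N,J \right)} = -4 + 96 = 92$)
$F{\left(X \right)} = 4 X^{2}$ ($F{\left(X \right)} = 2 X 2 X = 4 X^{2}$)
$\left(F{\left(A{\left(8 \right)} \right)} + C\right) + T{\left(-42,z{\left(-9 \right)} \right)} = \left(4 \left(-4\right)^{2} + 11339\right) + 92 = \left(4 \cdot 16 + 11339\right) + 92 = \left(64 + 11339\right) + 92 = 11403 + 92 = 11495$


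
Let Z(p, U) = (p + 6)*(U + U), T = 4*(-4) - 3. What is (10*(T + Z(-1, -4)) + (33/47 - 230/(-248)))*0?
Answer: 0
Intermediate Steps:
T = -19 (T = -16 - 3 = -19)
Z(p, U) = 2*U*(6 + p) (Z(p, U) = (6 + p)*(2*U) = 2*U*(6 + p))
(10*(T + Z(-1, -4)) + (33/47 - 230/(-248)))*0 = (10*(-19 + 2*(-4)*(6 - 1)) + (33/47 - 230/(-248)))*0 = (10*(-19 + 2*(-4)*5) + (33*(1/47) - 230*(-1/248)))*0 = (10*(-19 - 40) + (33/47 + 115/124))*0 = (10*(-59) + 9497/5828)*0 = (-590 + 9497/5828)*0 = -3429023/5828*0 = 0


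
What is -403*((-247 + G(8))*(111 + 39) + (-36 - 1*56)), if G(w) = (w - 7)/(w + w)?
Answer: 119715583/8 ≈ 1.4964e+7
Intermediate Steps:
G(w) = (-7 + w)/(2*w) (G(w) = (-7 + w)/((2*w)) = (-7 + w)*(1/(2*w)) = (-7 + w)/(2*w))
-403*((-247 + G(8))*(111 + 39) + (-36 - 1*56)) = -403*((-247 + (½)*(-7 + 8)/8)*(111 + 39) + (-36 - 1*56)) = -403*((-247 + (½)*(⅛)*1)*150 + (-36 - 56)) = -403*((-247 + 1/16)*150 - 92) = -403*(-3951/16*150 - 92) = -403*(-296325/8 - 92) = -403*(-297061/8) = 119715583/8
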